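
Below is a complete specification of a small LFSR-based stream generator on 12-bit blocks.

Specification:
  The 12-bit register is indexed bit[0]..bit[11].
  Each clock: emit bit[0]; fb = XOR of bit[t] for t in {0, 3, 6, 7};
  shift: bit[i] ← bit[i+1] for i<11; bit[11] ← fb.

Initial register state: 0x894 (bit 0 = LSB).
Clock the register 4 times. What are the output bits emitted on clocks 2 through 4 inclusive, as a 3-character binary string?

reg_0 = 0x894
clock 1: out=0, reg = 0xC4A
clock 2: out=0, reg = 0x625
clock 3: out=1, reg = 0xB12
clock 4: out=0, reg = 0x589

010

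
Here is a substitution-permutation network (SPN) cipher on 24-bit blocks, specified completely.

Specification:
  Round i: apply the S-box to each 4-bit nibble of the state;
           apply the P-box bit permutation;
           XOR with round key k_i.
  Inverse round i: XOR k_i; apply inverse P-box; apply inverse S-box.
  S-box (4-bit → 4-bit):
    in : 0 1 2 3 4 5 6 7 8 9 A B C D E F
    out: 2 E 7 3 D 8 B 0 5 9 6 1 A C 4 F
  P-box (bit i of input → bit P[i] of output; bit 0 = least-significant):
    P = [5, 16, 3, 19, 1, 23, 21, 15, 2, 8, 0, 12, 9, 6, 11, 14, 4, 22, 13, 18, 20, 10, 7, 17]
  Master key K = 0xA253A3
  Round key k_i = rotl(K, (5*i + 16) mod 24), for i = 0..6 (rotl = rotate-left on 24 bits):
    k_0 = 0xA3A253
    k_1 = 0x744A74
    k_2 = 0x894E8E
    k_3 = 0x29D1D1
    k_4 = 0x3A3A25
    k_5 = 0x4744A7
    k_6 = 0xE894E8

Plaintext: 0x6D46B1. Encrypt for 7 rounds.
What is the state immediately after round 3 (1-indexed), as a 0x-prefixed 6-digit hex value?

s_0 = plaintext = 0x6D46B1
s_1 = Round(s_0, k_0) = 0xBCDD5D
s_2 = Round(s_1, k_1) = 0x28927D
s_3 = Round(s_2, k_2) = 0x912913
s_4 = Round(s_3, k_3) = 0xDE6BB5
s_5 = Round(s_4, k_4) = 0x3058E3
s_6 = Round(s_5, k_5) = 0x360082
s_7 = Round(s_6, k_6) = 0x9D9192

0x912913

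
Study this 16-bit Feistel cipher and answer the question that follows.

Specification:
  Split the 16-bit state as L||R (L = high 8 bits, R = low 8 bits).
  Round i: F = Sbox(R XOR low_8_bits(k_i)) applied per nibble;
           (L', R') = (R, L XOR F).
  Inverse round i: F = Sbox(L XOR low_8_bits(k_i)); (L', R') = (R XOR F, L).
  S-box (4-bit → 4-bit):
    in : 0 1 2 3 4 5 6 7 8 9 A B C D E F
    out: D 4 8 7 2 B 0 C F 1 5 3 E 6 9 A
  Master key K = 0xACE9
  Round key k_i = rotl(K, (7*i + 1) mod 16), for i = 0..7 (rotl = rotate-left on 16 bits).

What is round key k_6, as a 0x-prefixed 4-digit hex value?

0x4D67

K = 0xACE9
k_0 = rotl(K, (7*0+1) mod 16) = rotl(K, 1) = 0x59D3
k_1 = rotl(K, (7*1+1) mod 16) = rotl(K, 8) = 0xE9AC
k_2 = rotl(K, (7*2+1) mod 16) = rotl(K, 15) = 0xD674
k_3 = rotl(K, (7*3+1) mod 16) = rotl(K, 6) = 0x3A6B
k_4 = rotl(K, (7*4+1) mod 16) = rotl(K, 13) = 0x359D
k_5 = rotl(K, (7*5+1) mod 16) = rotl(K, 4) = 0xCE9A
k_6 = rotl(K, (7*6+1) mod 16) = rotl(K, 11) = 0x4D67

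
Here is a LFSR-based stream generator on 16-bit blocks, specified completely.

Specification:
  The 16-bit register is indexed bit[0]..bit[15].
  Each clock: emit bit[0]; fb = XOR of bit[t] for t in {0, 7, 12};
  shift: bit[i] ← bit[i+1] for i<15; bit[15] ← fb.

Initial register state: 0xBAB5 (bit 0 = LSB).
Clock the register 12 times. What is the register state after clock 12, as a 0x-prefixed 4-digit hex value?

reg_0 = 0xBAB5
clock 1: out=1, reg = 0xDD5A
clock 2: out=0, reg = 0xEEAD
clock 3: out=1, reg = 0x7756
clock 4: out=0, reg = 0xBBAB
clock 5: out=1, reg = 0xDDD5
clock 6: out=1, reg = 0xEEEA
clock 7: out=0, reg = 0xF775
clock 8: out=1, reg = 0x7BBA
clock 9: out=0, reg = 0x3DDD
clock 10: out=1, reg = 0x9EEE
clock 11: out=0, reg = 0x4F77
clock 12: out=1, reg = 0xA7BB

0xA7BB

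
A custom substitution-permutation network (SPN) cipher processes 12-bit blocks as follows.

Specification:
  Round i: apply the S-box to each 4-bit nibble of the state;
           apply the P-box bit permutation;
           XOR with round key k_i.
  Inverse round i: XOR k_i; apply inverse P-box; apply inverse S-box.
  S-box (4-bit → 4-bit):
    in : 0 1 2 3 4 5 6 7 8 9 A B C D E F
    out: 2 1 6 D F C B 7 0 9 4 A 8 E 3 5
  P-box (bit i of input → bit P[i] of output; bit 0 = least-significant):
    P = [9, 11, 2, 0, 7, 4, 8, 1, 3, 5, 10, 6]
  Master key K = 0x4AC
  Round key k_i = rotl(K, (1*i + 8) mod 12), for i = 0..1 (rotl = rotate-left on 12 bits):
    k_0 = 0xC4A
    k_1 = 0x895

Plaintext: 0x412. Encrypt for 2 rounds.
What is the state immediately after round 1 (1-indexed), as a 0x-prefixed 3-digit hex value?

s_0 = plaintext = 0x412
s_1 = Round(s_0, k_0) = 0x0A6
s_2 = Round(s_1, k_1) = 0x3B4

0x0A6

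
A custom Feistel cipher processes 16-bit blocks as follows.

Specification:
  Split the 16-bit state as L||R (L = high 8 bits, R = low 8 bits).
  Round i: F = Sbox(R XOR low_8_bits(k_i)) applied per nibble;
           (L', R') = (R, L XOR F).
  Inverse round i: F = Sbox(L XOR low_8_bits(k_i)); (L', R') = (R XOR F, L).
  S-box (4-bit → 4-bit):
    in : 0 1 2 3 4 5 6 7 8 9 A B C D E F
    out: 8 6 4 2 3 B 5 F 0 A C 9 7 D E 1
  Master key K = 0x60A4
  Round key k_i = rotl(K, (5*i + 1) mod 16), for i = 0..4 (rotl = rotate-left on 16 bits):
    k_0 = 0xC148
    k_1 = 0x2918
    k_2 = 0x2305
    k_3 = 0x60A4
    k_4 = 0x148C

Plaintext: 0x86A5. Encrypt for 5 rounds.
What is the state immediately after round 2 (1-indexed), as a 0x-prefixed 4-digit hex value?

0x6B57

s_0 = plaintext = 0x86A5
s_1 = Round(s_0, k_0) = 0xA56B
s_2 = Round(s_1, k_1) = 0x6B57
s_3 = Round(s_2, k_2) = 0x57DF
s_4 = Round(s_3, k_3) = 0xDFAE
s_5 = Round(s_4, k_4) = 0xAE9B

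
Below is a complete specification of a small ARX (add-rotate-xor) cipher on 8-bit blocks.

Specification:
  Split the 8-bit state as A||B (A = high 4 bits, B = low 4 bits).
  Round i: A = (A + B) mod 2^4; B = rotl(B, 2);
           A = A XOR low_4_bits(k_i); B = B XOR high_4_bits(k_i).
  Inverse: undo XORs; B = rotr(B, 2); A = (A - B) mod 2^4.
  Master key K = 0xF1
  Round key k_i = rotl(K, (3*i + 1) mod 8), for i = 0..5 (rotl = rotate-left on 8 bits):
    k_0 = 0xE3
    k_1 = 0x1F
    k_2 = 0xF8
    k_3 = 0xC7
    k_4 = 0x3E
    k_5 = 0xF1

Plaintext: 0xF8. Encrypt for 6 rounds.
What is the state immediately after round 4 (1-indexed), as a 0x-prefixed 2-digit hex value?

0x71

s_0 = plaintext = 0xF8
s_1 = Round(s_0, k_0) = 0x4C
s_2 = Round(s_1, k_1) = 0xF2
s_3 = Round(s_2, k_2) = 0x97
s_4 = Round(s_3, k_3) = 0x71
s_5 = Round(s_4, k_4) = 0x67
s_6 = Round(s_5, k_5) = 0xC2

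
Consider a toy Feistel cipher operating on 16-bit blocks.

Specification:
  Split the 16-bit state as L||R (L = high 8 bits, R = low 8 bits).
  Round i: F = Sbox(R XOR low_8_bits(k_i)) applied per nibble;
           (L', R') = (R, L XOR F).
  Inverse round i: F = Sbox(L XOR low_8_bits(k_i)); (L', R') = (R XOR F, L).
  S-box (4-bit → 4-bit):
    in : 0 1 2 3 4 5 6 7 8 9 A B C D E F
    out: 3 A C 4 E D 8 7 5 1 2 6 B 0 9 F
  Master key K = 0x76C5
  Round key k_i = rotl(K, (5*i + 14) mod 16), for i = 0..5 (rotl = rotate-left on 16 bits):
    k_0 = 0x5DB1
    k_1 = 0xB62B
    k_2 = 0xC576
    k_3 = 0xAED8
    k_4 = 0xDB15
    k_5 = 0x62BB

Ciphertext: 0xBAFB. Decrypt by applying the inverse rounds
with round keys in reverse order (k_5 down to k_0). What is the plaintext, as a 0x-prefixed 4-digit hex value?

0x0244

s_0 = ciphertext = 0xBAFB
s_1 = InvRound(s_0, k_5) = 0xC1BA
s_2 = InvRound(s_1, k_4) = 0xB4C1
s_3 = InvRound(s_2, k_3) = 0x4AB4
s_4 = InvRound(s_3, k_2) = 0xFF4A
s_5 = InvRound(s_4, k_1) = 0x44FF
s_6 = InvRound(s_5, k_0) = 0x0244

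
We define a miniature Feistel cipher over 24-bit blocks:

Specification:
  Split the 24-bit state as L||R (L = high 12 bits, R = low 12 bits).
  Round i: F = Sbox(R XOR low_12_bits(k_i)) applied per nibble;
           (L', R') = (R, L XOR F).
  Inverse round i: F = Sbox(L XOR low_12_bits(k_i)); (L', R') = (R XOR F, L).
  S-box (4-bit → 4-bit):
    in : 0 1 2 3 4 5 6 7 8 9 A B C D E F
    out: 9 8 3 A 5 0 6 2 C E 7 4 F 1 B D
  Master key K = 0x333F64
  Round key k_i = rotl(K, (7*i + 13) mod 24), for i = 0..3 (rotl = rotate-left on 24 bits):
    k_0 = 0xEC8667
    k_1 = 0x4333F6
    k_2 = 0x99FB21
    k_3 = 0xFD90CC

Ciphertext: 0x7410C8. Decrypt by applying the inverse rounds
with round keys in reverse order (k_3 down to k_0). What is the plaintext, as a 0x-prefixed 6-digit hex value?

s_0 = ciphertext = 0x7410C8
s_1 = InvRound(s_0, k_3) = 0x209741
s_2 = InvRound(s_1, k_2) = 0x97D209
s_3 = InvRound(s_2, k_1) = 0x5CD97D
s_4 = InvRound(s_3, k_0) = 0x30A5CD

0x30A5CD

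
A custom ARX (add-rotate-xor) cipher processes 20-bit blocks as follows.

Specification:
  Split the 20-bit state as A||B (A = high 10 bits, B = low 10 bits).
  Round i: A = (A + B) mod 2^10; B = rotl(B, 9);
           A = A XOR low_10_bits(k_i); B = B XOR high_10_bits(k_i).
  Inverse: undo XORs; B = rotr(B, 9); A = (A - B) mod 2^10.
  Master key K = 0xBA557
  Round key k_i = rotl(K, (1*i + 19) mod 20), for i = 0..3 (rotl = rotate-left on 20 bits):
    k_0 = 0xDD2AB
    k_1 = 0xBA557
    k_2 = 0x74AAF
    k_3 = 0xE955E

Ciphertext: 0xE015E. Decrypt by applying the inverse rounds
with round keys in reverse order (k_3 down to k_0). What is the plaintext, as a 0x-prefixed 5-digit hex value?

0x58867

s_0 = ciphertext = 0xE015E
s_1 = InvRound(s_0, k_3) = 0x39DF7
s_2 = InvRound(s_1, k_2) = 0x7F84A
s_3 = InvRound(s_2, k_1) = 0xD8947
s_4 = InvRound(s_3, k_0) = 0x58867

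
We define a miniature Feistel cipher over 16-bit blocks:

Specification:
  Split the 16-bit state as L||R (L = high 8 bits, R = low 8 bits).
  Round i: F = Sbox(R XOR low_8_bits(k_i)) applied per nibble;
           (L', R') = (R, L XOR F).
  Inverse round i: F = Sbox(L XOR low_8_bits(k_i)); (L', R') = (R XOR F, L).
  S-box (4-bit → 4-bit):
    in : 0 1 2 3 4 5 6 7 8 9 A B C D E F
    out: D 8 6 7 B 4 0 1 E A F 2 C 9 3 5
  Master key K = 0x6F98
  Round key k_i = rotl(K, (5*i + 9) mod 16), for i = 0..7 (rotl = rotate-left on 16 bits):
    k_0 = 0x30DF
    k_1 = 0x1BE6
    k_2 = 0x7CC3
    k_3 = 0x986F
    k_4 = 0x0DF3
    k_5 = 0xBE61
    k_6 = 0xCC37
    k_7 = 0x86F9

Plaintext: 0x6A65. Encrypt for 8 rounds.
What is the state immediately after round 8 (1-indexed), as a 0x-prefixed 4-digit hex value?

s_0 = plaintext = 0x6A65
s_1 = Round(s_0, k_0) = 0x6545
s_2 = Round(s_1, k_1) = 0x4592
s_3 = Round(s_2, k_2) = 0x920D
s_4 = Round(s_3, k_3) = 0x0D94
s_5 = Round(s_4, k_4) = 0x940C
s_6 = Round(s_5, k_5) = 0x0C9D
s_7 = Round(s_6, k_6) = 0x9DF3
s_8 = Round(s_7, k_7) = 0xF342

0xF342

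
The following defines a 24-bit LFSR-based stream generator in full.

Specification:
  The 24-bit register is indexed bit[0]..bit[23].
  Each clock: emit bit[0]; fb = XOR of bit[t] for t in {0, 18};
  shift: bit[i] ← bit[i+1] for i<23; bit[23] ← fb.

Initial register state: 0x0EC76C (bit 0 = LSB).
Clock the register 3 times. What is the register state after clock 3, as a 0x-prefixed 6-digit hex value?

reg_0 = 0x0EC76C
clock 1: out=0, reg = 0x8763B6
clock 2: out=0, reg = 0xC3B1DB
clock 3: out=1, reg = 0xE1D8ED

0xE1D8ED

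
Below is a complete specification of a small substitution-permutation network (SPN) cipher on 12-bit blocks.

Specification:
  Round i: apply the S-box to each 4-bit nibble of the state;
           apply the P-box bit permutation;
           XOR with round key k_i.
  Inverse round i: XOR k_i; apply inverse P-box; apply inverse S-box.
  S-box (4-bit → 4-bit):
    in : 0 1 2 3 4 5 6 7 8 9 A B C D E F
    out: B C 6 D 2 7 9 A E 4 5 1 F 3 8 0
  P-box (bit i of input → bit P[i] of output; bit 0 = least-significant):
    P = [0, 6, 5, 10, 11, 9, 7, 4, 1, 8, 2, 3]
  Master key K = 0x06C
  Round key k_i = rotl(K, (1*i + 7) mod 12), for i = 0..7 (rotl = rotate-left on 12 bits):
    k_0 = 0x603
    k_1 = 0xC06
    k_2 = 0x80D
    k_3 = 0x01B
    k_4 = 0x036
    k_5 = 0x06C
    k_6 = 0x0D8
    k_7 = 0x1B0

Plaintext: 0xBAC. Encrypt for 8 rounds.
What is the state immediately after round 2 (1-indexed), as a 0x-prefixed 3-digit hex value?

s_0 = plaintext = 0xBAC
s_1 = Round(s_0, k_0) = 0xAE0
s_2 = Round(s_1, k_1) = 0x851
s_3 = Round(s_2, k_2) = 0x7A1
s_4 = Round(s_3, k_3) = 0xDB3
s_5 = Round(s_4, k_4) = 0xD15
s_6 = Round(s_5, k_5) = 0x19F
s_7 = Round(s_6, k_6) = 0x054
s_8 = Round(s_7, k_7) = 0xA7A

0x851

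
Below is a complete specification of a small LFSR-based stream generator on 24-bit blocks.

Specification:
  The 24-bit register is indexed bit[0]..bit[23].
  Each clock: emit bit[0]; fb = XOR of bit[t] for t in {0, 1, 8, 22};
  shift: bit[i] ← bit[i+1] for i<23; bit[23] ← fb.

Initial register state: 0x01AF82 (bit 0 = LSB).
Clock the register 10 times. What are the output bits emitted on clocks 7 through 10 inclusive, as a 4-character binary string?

0111

reg_0 = 0x01AF82
clock 1: out=0, reg = 0x00D7C1
clock 2: out=1, reg = 0x006BE0
clock 3: out=0, reg = 0x8035F0
clock 4: out=0, reg = 0xC01AF8
clock 5: out=0, reg = 0xE00D7C
clock 6: out=0, reg = 0x7006BE
clock 7: out=0, reg = 0x38035F
clock 8: out=1, reg = 0x9C01AF
clock 9: out=1, reg = 0xCE00D7
clock 10: out=1, reg = 0xE7006B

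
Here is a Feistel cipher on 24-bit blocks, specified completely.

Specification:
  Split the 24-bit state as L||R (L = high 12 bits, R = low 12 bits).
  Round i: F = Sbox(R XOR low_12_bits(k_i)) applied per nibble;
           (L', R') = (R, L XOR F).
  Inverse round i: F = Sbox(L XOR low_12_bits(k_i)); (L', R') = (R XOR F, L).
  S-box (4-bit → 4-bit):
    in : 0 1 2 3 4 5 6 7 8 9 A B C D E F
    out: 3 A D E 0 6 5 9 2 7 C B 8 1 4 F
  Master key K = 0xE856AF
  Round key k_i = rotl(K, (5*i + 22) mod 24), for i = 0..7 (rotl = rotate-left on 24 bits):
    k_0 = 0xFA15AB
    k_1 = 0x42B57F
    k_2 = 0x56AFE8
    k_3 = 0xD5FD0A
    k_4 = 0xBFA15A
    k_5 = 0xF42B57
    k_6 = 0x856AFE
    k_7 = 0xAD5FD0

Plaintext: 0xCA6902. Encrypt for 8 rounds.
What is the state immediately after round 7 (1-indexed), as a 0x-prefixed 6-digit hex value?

s_0 = plaintext = 0xCA6902
s_1 = Round(s_0, k_0) = 0x902461
s_2 = Round(s_1, k_1) = 0x4613A6
s_3 = Round(s_2, k_2) = 0x3A6C65
s_4 = Round(s_3, k_3) = 0xC659F9
s_5 = Round(s_4, k_4) = 0x9F9EAB
s_6 = Round(s_5, k_5) = 0xEABF01
s_7 = Round(s_6, k_6) = 0xF01854
s_8 = Round(s_7, k_7) = 0x854621

0xF01854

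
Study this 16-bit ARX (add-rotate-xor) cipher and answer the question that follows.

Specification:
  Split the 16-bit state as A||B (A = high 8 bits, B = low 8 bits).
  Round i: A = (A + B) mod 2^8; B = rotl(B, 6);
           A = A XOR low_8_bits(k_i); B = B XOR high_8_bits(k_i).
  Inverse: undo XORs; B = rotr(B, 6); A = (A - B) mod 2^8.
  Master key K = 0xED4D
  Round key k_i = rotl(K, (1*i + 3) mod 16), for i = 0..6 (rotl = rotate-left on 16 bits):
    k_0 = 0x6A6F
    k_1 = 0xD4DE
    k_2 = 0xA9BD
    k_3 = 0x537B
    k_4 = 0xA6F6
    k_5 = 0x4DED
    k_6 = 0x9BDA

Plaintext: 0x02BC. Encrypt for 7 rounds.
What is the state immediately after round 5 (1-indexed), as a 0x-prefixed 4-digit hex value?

0xD2FE

s_0 = plaintext = 0x02BC
s_1 = Round(s_0, k_0) = 0xD145
s_2 = Round(s_1, k_1) = 0xC885
s_3 = Round(s_2, k_2) = 0xF0C8
s_4 = Round(s_3, k_3) = 0xC361
s_5 = Round(s_4, k_4) = 0xD2FE
s_6 = Round(s_5, k_5) = 0x3DF2
s_7 = Round(s_6, k_6) = 0xF527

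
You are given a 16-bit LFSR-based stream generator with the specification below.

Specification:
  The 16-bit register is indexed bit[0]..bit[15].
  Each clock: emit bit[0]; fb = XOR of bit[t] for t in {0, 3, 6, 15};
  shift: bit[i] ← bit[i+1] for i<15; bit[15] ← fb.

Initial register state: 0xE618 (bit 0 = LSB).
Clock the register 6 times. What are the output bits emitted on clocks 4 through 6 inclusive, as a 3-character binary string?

110

reg_0 = 0xE618
clock 1: out=0, reg = 0x730C
clock 2: out=0, reg = 0xB986
clock 3: out=0, reg = 0xDCC3
clock 4: out=1, reg = 0xEE61
clock 5: out=1, reg = 0xF730
clock 6: out=0, reg = 0xFB98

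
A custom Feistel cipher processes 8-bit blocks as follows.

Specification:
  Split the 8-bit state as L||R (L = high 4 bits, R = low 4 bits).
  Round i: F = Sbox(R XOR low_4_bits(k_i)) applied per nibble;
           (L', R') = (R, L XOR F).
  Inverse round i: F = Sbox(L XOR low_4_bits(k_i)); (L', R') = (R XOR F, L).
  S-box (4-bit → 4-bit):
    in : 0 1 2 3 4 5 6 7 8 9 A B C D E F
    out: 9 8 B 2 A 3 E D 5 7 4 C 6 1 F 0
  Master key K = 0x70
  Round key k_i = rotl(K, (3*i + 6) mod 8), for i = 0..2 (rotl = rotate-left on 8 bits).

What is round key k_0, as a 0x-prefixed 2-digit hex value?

0x1C

K = 0x70
k_0 = rotl(K, (3*0+6) mod 8) = rotl(K, 6) = 0x1C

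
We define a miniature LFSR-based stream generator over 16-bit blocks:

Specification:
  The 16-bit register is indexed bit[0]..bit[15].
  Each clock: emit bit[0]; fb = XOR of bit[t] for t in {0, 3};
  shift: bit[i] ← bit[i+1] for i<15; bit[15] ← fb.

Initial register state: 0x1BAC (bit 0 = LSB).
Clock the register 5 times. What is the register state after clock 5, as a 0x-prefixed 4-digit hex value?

reg_0 = 0x1BAC
clock 1: out=0, reg = 0x8DD6
clock 2: out=0, reg = 0x46EB
clock 3: out=1, reg = 0x2375
clock 4: out=1, reg = 0x91BA
clock 5: out=0, reg = 0xC8DD

0xC8DD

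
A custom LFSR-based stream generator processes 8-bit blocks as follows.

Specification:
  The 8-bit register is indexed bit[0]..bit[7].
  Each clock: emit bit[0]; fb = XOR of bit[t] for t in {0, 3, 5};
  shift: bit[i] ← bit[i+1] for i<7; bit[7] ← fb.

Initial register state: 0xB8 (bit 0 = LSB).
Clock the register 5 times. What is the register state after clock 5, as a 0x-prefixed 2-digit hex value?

reg_0 = 0xB8
clock 1: out=0, reg = 0x5C
clock 2: out=0, reg = 0xAE
clock 3: out=0, reg = 0x57
clock 4: out=1, reg = 0xAB
clock 5: out=1, reg = 0xD5

0xD5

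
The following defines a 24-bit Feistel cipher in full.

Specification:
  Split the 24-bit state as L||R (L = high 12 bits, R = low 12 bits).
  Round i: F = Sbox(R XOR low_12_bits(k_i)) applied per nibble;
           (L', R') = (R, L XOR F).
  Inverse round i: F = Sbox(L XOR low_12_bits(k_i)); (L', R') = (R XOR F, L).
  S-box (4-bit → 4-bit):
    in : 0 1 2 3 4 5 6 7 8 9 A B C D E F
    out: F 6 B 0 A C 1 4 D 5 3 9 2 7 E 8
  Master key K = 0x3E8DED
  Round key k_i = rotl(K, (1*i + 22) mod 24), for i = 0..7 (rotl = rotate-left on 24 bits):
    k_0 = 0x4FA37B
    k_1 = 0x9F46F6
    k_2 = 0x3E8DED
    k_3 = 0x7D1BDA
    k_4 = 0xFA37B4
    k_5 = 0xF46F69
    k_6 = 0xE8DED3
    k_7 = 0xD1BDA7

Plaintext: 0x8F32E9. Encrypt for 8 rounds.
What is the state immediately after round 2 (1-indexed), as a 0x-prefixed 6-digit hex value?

s_0 = plaintext = 0x8F32E9
s_1 = Round(s_0, k_0) = 0x2E9EA8
s_2 = Round(s_1, k_1) = 0xEA8F27
s_3 = Round(s_2, k_2) = 0xF2758B
s_4 = Round(s_3, k_3) = 0x58B1E1
s_5 = Round(s_4, k_4) = 0x1E1447
s_6 = Round(s_5, k_5) = 0x44785F
s_7 = Round(s_6, k_6) = 0x85F595
s_8 = Round(s_7, k_7) = 0x595554

0xEA8F27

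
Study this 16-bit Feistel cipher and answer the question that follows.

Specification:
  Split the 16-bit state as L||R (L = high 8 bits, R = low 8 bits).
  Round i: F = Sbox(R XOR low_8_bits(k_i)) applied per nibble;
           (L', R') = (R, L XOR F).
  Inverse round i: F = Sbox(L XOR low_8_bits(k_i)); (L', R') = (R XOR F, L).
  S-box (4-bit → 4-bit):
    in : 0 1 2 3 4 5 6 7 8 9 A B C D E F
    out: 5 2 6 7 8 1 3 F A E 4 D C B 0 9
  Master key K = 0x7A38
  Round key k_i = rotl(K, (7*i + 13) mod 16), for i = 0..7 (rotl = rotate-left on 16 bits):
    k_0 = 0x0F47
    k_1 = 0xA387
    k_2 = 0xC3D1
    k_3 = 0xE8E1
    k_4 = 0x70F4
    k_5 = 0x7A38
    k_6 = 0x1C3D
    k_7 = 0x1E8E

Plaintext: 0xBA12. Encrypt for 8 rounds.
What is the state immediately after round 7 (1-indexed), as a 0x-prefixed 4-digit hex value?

0x1B3A

s_0 = plaintext = 0xBA12
s_1 = Round(s_0, k_0) = 0x12AB
s_2 = Round(s_1, k_1) = 0xAB7E
s_3 = Round(s_2, k_2) = 0x7EE2
s_4 = Round(s_3, k_3) = 0xE229
s_5 = Round(s_4, k_4) = 0x2959
s_6 = Round(s_5, k_5) = 0x591B
s_7 = Round(s_6, k_6) = 0x1B3A
s_8 = Round(s_7, k_7) = 0x3AC3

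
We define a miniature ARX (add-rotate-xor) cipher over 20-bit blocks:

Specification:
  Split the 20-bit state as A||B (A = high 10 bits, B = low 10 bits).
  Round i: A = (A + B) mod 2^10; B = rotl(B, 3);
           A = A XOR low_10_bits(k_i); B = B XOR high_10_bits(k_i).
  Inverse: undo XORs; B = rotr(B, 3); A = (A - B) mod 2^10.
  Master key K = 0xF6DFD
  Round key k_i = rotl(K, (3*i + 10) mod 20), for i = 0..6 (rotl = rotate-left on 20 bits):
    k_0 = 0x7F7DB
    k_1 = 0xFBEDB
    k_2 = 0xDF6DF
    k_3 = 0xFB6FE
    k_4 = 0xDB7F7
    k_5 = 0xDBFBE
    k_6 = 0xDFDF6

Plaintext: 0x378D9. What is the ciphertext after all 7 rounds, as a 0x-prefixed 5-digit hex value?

s_0 = plaintext = 0x378D9
s_1 = Round(s_0, k_0) = 0x9B334
s_2 = Round(s_1, k_1) = 0xDEE49
s_3 = Round(s_2, k_2) = 0xC6D31
s_4 = Round(s_3, k_3) = 0xACA67
s_5 = Round(s_4, k_4) = 0xBB851
s_6 = Round(s_5, k_5) = 0x205E7
s_7 = Round(s_6, k_6) = 0xE7844

0xE7844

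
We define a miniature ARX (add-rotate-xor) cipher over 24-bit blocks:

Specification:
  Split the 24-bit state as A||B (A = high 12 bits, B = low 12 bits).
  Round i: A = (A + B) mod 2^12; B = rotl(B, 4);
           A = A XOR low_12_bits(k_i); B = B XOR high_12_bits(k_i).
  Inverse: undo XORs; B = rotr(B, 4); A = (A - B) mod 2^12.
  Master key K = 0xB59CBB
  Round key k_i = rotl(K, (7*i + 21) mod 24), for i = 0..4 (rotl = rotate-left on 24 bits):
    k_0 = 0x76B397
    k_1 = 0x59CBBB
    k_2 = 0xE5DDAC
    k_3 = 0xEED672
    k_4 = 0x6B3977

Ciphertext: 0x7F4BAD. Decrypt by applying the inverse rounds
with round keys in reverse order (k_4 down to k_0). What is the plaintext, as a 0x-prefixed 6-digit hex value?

0x21E0ED

s_0 = ciphertext = 0x7F4BAD
s_1 = InvRound(s_0, k_4) = 0xFB2ED1
s_2 = InvRound(s_1, k_3) = 0xDBDC03
s_3 = InvRound(s_2, k_2) = 0x1ECE25
s_4 = InvRound(s_3, k_1) = 0x09C9BB
s_5 = InvRound(s_4, k_0) = 0x21E0ED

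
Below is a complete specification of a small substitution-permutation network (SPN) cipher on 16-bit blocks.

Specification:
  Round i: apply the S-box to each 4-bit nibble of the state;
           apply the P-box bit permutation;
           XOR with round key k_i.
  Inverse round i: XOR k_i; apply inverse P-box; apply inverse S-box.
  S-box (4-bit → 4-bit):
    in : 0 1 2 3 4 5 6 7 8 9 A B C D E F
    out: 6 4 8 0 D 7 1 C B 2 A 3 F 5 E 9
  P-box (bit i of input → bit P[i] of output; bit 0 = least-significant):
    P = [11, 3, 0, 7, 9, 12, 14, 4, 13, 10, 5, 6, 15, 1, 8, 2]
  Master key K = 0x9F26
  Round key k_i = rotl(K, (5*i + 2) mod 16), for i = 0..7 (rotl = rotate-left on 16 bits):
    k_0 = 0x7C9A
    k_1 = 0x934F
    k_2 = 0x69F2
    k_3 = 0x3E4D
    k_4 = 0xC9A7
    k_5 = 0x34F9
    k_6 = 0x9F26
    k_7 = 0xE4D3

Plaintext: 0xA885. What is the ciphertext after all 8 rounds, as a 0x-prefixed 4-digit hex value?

0x4EE2

s_0 = plaintext = 0xA885
s_1 = Round(s_0, k_0) = 0x42C5
s_2 = Round(s_1, k_1) = 0x4812
s_3 = Round(s_2, k_2) = 0x8C36
s_4 = Round(s_3, k_3) = 0x922B
s_5 = Round(s_4, k_4) = 0xC1FD
s_6 = Round(s_5, k_5) = 0xBFCE
s_7 = Round(s_6, k_6) = 0x6DFD
s_8 = Round(s_7, k_7) = 0x4EE2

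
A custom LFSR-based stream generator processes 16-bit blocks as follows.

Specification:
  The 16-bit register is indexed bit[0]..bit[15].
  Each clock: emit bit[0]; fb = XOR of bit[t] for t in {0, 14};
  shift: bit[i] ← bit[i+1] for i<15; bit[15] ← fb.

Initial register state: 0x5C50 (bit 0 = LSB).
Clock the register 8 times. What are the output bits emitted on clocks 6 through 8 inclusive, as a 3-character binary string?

010

reg_0 = 0x5C50
clock 1: out=0, reg = 0xAE28
clock 2: out=0, reg = 0x5714
clock 3: out=0, reg = 0xAB8A
clock 4: out=0, reg = 0x55C5
clock 5: out=1, reg = 0x2AE2
clock 6: out=0, reg = 0x1571
clock 7: out=1, reg = 0x8AB8
clock 8: out=0, reg = 0x455C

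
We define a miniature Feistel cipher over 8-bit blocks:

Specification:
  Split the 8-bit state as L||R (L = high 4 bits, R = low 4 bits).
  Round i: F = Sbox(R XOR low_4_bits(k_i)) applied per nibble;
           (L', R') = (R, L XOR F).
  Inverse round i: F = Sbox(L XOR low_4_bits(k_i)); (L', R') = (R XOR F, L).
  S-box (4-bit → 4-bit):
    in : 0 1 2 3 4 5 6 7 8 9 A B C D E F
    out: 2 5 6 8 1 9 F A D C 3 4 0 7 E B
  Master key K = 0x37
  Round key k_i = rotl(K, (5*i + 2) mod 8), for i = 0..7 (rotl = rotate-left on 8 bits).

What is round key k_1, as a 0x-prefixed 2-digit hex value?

0x9B

K = 0x37
k_0 = rotl(K, (5*0+2) mod 8) = rotl(K, 2) = 0xDC
k_1 = rotl(K, (5*1+2) mod 8) = rotl(K, 7) = 0x9B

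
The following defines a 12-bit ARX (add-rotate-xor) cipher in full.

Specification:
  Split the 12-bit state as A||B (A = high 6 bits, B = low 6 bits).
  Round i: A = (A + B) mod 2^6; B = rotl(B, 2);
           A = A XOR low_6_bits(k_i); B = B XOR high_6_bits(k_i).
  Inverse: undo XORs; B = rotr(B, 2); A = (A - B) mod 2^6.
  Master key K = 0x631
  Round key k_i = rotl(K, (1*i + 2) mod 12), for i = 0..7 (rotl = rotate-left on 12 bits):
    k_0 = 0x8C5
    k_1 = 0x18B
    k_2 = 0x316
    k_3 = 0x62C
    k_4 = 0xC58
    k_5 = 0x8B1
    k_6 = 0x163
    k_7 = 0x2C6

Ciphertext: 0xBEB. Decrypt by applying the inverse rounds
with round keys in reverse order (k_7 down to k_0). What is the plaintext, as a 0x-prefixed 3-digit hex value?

0x09C

s_0 = ciphertext = 0xBEB
s_1 = InvRound(s_0, k_7) = 0x848
s_2 = InvRound(s_1, k_6) = 0xBD3
s_3 = InvRound(s_2, k_5) = 0x09C
s_4 = InvRound(s_3, k_4) = 0xFDB
s_5 = InvRound(s_4, k_3) = 0x8F0
s_6 = InvRound(s_5, k_2) = 0x98F
s_7 = InvRound(s_6, k_1) = 0x6D2
s_8 = InvRound(s_7, k_0) = 0x09C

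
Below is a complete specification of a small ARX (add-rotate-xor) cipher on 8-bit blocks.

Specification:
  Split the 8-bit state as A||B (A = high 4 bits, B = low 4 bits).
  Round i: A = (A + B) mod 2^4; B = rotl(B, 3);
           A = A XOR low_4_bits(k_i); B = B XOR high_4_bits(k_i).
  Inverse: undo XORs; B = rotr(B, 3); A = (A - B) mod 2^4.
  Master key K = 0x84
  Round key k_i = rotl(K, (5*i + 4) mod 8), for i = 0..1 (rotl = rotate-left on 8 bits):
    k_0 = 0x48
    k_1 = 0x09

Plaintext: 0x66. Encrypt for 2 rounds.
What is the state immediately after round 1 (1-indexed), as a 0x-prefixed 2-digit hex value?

0x47

s_0 = plaintext = 0x66
s_1 = Round(s_0, k_0) = 0x47
s_2 = Round(s_1, k_1) = 0x2B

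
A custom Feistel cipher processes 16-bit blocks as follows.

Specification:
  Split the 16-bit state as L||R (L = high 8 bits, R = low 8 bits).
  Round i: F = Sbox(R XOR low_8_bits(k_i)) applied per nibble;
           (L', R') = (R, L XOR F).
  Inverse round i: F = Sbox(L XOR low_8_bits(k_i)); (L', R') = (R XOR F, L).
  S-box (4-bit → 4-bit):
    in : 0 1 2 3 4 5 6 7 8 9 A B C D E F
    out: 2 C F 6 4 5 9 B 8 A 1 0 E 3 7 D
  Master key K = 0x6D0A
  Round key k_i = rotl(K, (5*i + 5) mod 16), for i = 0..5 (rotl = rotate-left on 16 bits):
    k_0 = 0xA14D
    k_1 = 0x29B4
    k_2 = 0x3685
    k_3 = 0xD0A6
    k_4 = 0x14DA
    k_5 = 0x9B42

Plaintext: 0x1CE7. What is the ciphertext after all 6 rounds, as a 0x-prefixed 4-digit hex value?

s_0 = plaintext = 0x1CE7
s_1 = Round(s_0, k_0) = 0xE70D
s_2 = Round(s_1, k_1) = 0x0DED
s_3 = Round(s_2, k_2) = 0xED95
s_4 = Round(s_3, k_3) = 0x958B
s_5 = Round(s_4, k_4) = 0x8BC9
s_6 = Round(s_5, k_5) = 0xC90B

0xC90B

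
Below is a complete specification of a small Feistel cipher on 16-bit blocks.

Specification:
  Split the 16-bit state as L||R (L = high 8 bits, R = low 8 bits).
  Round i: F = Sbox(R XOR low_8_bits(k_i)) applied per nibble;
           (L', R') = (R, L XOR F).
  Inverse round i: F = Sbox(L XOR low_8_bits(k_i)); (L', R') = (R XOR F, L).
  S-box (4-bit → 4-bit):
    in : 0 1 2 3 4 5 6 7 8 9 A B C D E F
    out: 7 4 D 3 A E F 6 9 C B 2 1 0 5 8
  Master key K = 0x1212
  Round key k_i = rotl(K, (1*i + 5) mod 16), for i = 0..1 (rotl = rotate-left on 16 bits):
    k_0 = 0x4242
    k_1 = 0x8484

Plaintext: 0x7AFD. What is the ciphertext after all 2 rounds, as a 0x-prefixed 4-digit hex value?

s_0 = plaintext = 0x7AFD
s_1 = Round(s_0, k_0) = 0xFD52
s_2 = Round(s_1, k_1) = 0x52F2

0x52F2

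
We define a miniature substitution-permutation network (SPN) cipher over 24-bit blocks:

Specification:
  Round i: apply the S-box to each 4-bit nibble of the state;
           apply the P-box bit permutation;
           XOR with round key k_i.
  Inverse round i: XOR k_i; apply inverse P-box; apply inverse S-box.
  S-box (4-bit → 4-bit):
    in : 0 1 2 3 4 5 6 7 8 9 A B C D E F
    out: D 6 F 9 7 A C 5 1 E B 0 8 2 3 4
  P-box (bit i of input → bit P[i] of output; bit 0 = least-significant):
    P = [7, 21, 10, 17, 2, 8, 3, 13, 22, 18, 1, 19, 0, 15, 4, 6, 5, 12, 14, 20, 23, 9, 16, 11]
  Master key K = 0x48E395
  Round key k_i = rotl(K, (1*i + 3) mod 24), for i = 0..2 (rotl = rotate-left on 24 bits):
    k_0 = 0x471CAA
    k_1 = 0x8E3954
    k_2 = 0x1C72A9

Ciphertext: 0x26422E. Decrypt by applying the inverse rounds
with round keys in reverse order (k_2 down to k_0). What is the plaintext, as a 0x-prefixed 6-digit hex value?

0x2682B8

s_0 = ciphertext = 0x26422E
s_1 = InvRound(s_0, k_2) = 0xB5863A
s_2 = InvRound(s_1, k_1) = 0x9A5629
s_3 = InvRound(s_2, k_0) = 0x2682B8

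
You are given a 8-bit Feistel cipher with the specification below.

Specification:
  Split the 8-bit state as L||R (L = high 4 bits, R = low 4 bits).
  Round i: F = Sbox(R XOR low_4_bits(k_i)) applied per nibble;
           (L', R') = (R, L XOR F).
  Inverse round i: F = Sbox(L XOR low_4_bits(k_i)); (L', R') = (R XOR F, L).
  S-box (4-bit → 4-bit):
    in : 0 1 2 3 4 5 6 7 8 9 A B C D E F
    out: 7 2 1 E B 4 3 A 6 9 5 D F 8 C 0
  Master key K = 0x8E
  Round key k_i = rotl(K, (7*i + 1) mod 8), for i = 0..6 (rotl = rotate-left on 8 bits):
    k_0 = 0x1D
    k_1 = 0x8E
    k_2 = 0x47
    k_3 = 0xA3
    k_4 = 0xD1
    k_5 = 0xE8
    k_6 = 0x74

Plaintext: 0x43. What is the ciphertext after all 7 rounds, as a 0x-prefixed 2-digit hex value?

s_0 = plaintext = 0x43
s_1 = Round(s_0, k_0) = 0x38
s_2 = Round(s_1, k_1) = 0x80
s_3 = Round(s_2, k_2) = 0x02
s_4 = Round(s_3, k_3) = 0x22
s_5 = Round(s_4, k_4) = 0x2C
s_6 = Round(s_5, k_5) = 0xC9
s_7 = Round(s_6, k_6) = 0x94

0x94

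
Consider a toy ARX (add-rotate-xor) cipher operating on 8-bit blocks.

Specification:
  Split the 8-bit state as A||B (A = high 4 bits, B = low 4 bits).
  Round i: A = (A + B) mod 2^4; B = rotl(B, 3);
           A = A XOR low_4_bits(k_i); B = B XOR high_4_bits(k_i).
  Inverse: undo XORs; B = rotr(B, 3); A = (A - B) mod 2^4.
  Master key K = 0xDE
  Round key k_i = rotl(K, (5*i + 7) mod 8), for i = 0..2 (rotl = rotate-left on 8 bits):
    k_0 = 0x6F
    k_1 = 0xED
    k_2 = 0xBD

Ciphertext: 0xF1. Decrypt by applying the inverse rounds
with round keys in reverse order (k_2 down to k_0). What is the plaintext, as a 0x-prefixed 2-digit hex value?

0x42

s_0 = ciphertext = 0xF1
s_1 = InvRound(s_0, k_2) = 0xD5
s_2 = InvRound(s_1, k_1) = 0x97
s_3 = InvRound(s_2, k_0) = 0x42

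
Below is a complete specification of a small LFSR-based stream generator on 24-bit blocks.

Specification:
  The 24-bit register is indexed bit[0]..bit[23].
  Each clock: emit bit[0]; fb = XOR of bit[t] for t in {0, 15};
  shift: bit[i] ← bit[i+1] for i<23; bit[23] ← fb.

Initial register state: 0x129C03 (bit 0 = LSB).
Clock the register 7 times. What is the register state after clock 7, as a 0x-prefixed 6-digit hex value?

0x4C2538

reg_0 = 0x129C03
clock 1: out=1, reg = 0x094E01
clock 2: out=1, reg = 0x84A700
clock 3: out=0, reg = 0xC25380
clock 4: out=0, reg = 0x6129C0
clock 5: out=0, reg = 0x3094E0
clock 6: out=0, reg = 0x984A70
clock 7: out=0, reg = 0x4C2538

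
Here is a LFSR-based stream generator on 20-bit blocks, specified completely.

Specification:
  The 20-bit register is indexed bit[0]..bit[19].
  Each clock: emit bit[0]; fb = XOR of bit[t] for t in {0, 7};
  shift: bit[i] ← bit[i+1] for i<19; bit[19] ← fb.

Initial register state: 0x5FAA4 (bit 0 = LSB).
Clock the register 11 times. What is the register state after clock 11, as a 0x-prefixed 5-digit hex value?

reg_0 = 0x5FAA4
clock 1: out=0, reg = 0xAFD52
clock 2: out=0, reg = 0x57EA9
clock 3: out=1, reg = 0x2BF54
clock 4: out=0, reg = 0x15FAA
clock 5: out=0, reg = 0x8AFD5
clock 6: out=1, reg = 0x457EA
clock 7: out=0, reg = 0xA2BF5
clock 8: out=1, reg = 0x515FA
clock 9: out=0, reg = 0xA8AFD
clock 10: out=1, reg = 0x5457E
clock 11: out=0, reg = 0x2A2BF

0x2A2BF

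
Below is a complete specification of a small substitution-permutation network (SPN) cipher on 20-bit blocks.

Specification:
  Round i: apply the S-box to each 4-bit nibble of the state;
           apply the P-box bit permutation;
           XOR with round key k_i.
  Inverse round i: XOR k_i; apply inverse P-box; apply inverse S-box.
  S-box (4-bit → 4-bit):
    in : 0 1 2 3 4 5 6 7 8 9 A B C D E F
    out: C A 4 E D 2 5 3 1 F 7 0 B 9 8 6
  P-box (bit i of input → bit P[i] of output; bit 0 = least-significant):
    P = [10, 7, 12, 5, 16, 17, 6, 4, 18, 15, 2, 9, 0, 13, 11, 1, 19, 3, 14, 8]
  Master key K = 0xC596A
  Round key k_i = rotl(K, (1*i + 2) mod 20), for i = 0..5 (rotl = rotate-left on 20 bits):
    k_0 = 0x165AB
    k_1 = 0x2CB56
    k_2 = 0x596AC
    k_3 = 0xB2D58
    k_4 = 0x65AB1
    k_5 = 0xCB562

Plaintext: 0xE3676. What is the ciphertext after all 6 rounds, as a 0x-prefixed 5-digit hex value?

0xB1A37

s_0 = plaintext = 0xE3676
s_1 = Round(s_0, k_0) = 0x658AD
s_2 = Round(s_1, k_1) = 0xDAF36
s_3 = Round(s_2, k_2) = 0xF2BF9
s_4 = Round(s_3, k_3) = 0x971B0
s_5 = Round(s_4, k_4) = 0xEA998
s_6 = Round(s_5, k_5) = 0xB1A37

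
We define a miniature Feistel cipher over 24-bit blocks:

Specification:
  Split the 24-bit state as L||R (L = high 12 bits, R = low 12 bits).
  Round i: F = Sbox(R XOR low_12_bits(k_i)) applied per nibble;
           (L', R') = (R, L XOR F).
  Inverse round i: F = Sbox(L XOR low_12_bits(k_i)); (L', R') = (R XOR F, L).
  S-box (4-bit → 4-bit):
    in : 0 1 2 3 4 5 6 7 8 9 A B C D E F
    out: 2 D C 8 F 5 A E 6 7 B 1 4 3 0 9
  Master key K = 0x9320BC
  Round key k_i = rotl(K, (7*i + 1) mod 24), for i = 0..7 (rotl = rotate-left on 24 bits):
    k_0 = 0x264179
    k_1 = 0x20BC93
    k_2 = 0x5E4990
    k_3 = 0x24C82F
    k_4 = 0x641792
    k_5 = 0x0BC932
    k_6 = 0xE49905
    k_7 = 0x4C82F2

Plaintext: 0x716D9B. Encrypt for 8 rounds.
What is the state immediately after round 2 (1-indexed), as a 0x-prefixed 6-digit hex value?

0x31A4FC

s_0 = plaintext = 0x716D9B
s_1 = Round(s_0, k_0) = 0xD9B31A
s_2 = Round(s_1, k_1) = 0x31A4FC
s_3 = Round(s_2, k_2) = 0x4FC0BE
s_4 = Round(s_3, k_3) = 0x0BE281
s_5 = Round(s_4, k_4) = 0x281566
s_6 = Round(s_5, k_5) = 0x5666DE
s_7 = Round(s_6, k_6) = 0x6DEC57
s_8 = Round(s_7, k_7) = 0xC5766B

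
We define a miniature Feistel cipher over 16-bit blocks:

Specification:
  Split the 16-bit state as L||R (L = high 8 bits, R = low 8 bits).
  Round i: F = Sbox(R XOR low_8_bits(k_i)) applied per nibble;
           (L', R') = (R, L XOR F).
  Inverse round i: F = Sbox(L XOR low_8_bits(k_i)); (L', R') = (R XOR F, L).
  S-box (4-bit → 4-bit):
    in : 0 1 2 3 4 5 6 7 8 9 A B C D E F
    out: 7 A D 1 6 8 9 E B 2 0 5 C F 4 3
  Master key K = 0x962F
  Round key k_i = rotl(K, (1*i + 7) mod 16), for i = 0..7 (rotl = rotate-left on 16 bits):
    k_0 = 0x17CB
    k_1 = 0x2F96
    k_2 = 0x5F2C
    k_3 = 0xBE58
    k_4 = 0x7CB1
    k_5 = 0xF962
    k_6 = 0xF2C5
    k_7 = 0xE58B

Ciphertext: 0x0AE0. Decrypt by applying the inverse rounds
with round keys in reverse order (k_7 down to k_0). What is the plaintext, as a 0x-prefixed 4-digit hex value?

s_0 = ciphertext = 0x0AE0
s_1 = InvRound(s_0, k_7) = 0x5A0A
s_2 = InvRound(s_1, k_6) = 0x295A
s_3 = InvRound(s_2, k_5) = 0x3F29
s_4 = InvRound(s_3, k_4) = 0x9D3F
s_5 = InvRound(s_4, k_3) = 0xF79D
s_6 = InvRound(s_5, k_2) = 0x68F7
s_7 = InvRound(s_6, k_1) = 0xC368
s_8 = InvRound(s_7, k_0) = 0x13C3

0x13C3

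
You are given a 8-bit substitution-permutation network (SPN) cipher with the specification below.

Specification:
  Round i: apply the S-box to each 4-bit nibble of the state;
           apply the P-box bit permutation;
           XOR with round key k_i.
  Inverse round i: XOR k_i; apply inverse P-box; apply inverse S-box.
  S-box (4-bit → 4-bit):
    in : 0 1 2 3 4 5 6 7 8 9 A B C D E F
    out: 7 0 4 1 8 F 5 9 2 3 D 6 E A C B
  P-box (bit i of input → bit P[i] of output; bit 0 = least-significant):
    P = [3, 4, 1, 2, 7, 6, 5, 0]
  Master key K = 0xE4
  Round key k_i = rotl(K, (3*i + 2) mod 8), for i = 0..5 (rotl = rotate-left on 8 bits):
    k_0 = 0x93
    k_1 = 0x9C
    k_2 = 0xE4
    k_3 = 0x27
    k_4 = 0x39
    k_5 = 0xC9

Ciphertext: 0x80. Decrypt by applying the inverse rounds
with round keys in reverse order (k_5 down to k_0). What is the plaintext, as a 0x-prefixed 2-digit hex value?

0x16

s_0 = ciphertext = 0x80
s_1 = InvRound(s_0, k_5) = 0xD3
s_2 = InvRound(s_1, k_4) = 0x06
s_3 = InvRound(s_2, k_3) = 0xE1
s_4 = InvRound(s_3, k_2) = 0x44
s_5 = InvRound(s_4, k_1) = 0x99
s_6 = InvRound(s_5, k_0) = 0x16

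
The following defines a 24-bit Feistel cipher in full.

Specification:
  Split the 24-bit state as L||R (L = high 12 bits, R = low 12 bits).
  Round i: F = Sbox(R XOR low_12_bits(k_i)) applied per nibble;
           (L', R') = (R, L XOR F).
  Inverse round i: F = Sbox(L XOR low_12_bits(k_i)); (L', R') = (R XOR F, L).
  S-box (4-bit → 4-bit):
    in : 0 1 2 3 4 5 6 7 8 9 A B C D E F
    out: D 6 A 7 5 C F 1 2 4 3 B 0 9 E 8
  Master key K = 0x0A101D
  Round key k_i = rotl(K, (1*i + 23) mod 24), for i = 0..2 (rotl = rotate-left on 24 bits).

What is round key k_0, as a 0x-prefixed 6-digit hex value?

K = 0x0A101D
k_0 = rotl(K, (1*0+23) mod 24) = rotl(K, 23) = 0x85080E

0x85080E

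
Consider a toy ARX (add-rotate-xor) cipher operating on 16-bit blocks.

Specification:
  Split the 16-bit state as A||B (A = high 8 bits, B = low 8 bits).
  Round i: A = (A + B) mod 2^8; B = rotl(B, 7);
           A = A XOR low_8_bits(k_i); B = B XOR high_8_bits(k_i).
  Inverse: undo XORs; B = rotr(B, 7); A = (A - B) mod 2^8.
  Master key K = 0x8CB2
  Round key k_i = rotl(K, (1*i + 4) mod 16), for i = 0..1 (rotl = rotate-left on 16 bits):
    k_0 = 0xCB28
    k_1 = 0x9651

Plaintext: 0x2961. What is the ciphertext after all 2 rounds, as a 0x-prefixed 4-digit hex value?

s_0 = plaintext = 0x2961
s_1 = Round(s_0, k_0) = 0xA27B
s_2 = Round(s_1, k_1) = 0x4C2B

0x4C2B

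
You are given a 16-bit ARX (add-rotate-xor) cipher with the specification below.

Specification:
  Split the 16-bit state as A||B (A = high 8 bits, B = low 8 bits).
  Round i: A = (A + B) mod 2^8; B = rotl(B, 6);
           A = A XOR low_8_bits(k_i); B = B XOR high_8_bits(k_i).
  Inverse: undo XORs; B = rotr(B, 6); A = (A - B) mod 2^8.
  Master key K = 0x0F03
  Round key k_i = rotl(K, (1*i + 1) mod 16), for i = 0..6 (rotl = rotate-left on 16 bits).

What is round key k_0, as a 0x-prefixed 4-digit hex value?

0x1E06

K = 0x0F03
k_0 = rotl(K, (1*0+1) mod 16) = rotl(K, 1) = 0x1E06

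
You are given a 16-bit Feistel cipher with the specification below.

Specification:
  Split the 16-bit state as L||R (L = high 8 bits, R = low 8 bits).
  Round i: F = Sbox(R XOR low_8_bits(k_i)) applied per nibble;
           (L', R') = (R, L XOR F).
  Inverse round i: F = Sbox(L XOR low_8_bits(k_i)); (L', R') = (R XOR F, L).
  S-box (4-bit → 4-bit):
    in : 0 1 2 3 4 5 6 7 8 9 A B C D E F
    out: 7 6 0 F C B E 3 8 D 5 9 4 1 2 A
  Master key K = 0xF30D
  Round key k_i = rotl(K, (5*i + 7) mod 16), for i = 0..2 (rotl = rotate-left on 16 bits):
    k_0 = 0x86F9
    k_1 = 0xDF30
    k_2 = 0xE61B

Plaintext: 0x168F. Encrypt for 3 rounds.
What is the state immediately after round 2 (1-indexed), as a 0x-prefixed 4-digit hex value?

s_0 = plaintext = 0x168F
s_1 = Round(s_0, k_0) = 0x8F28
s_2 = Round(s_1, k_1) = 0x28E7
s_3 = Round(s_2, k_2) = 0xE78C

0x28E7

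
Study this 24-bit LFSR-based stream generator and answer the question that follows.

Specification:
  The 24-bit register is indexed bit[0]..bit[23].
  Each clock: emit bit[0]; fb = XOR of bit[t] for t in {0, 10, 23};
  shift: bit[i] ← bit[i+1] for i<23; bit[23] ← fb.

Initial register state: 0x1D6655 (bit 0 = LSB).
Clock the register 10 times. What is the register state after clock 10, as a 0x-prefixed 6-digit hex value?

0xC10759

reg_0 = 0x1D6655
clock 1: out=1, reg = 0x0EB32A
clock 2: out=0, reg = 0x075995
clock 3: out=1, reg = 0x83ACCA
clock 4: out=0, reg = 0x41D665
clock 5: out=1, reg = 0x20EB32
clock 6: out=0, reg = 0x107599
clock 7: out=1, reg = 0x083ACC
clock 8: out=0, reg = 0x041D66
clock 9: out=0, reg = 0x820EB3
clock 10: out=1, reg = 0xC10759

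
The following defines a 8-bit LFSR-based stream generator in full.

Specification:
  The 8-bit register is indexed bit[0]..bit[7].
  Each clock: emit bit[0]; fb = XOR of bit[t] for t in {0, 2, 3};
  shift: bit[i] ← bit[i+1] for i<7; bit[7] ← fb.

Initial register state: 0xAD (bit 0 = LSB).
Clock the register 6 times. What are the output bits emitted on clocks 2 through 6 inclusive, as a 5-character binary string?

01101

reg_0 = 0xAD
clock 1: out=1, reg = 0xD6
clock 2: out=0, reg = 0xEB
clock 3: out=1, reg = 0x75
clock 4: out=1, reg = 0x3A
clock 5: out=0, reg = 0x9D
clock 6: out=1, reg = 0xCE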